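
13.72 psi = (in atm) 0.9336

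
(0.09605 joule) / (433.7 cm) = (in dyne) 2215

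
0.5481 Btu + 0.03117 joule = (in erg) 5.783e+09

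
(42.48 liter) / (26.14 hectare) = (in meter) 1.625e-07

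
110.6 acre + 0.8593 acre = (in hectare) 45.11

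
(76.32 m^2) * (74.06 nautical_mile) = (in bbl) 6.584e+07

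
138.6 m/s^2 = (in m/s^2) 138.6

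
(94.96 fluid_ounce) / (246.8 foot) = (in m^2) 3.733e-05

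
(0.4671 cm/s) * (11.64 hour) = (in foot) 642.2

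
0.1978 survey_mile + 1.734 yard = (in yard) 349.9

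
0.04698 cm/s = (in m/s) 0.0004698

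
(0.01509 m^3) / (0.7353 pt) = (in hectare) 0.005817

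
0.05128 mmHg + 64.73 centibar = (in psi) 9.389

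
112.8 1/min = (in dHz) 18.8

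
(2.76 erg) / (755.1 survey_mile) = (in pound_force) 5.106e-14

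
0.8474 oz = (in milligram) 2.402e+04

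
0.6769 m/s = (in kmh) 2.437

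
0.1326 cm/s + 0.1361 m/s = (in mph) 0.3074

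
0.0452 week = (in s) 2.734e+04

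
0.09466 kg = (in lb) 0.2087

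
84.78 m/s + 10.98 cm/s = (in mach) 0.2493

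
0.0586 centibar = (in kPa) 0.0586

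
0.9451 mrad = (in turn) 0.0001504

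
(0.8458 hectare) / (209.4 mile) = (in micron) 2.51e+04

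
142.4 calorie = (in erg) 5.958e+09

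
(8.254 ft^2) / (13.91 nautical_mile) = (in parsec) 9.647e-22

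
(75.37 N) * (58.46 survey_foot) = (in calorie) 321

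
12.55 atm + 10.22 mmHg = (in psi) 184.6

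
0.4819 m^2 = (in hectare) 4.819e-05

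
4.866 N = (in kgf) 0.4962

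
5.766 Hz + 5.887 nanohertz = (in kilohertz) 0.005766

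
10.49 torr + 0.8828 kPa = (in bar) 0.02281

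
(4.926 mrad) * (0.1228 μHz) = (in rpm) 5.776e-09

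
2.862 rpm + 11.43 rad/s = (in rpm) 112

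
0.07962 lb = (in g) 36.12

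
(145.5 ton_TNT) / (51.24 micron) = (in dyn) 1.188e+21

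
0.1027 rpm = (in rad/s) 0.01075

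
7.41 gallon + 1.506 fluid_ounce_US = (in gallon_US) 7.422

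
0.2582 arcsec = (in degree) 7.172e-05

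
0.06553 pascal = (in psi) 9.504e-06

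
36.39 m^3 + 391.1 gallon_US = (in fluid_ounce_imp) 1.333e+06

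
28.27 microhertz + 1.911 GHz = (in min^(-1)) 1.147e+11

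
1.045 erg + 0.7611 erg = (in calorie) 4.317e-08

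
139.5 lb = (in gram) 6.328e+04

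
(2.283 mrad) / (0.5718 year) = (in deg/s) 7.254e-09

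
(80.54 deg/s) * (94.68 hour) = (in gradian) 3.05e+07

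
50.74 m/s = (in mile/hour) 113.5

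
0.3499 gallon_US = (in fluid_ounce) 44.79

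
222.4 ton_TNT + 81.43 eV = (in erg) 9.305e+18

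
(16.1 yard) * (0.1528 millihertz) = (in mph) 0.005032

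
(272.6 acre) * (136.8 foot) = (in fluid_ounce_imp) 1.619e+12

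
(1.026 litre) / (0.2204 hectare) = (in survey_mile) 2.893e-10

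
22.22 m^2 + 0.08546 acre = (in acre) 0.09095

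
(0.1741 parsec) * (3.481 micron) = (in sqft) 2.013e+11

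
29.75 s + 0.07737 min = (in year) 1.091e-06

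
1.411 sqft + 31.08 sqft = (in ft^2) 32.49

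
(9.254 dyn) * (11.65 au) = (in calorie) 3.855e+07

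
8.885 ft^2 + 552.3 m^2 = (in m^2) 553.1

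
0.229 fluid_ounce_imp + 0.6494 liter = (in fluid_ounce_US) 22.18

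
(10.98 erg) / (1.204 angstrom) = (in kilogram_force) 929.9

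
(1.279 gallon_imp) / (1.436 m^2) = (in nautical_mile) 2.186e-06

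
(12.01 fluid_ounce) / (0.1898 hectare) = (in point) 0.0005305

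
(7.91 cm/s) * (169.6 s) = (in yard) 14.67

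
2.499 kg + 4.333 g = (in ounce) 88.3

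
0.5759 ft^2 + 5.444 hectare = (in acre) 13.45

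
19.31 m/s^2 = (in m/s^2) 19.31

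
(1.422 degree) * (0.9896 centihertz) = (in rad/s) 0.0002456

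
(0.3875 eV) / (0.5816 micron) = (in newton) 1.067e-13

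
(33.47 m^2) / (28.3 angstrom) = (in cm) 1.183e+12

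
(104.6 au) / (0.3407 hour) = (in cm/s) 1.276e+12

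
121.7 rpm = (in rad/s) 12.74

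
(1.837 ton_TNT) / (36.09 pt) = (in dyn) 6.037e+16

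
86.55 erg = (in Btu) 8.203e-09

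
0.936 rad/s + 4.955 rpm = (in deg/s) 83.36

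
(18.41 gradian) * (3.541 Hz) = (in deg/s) 58.67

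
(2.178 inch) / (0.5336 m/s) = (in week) 1.714e-07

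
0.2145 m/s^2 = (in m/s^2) 0.2145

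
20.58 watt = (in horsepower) 0.0276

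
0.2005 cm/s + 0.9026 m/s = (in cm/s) 90.46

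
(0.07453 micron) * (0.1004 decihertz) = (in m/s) 7.483e-10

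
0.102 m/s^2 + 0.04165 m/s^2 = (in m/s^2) 0.1436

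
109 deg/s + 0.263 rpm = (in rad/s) 1.93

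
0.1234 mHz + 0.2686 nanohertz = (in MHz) 1.234e-10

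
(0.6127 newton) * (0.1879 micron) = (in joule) 1.151e-07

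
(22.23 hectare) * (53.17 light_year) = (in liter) 1.118e+26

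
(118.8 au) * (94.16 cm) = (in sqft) 1.801e+14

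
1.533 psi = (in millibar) 105.7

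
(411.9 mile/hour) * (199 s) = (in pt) 1.039e+08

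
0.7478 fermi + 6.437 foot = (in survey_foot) 6.437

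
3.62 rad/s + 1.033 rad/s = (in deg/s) 266.6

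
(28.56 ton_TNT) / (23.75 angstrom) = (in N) 5.031e+19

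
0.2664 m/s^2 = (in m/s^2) 0.2664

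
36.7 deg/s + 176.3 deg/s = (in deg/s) 213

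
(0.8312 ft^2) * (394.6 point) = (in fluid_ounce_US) 363.5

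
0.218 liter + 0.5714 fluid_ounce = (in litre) 0.2349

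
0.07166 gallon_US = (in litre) 0.2713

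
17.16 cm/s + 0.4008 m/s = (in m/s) 0.5724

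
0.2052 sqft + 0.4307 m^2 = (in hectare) 4.498e-05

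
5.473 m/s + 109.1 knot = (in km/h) 221.8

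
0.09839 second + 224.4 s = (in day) 0.002598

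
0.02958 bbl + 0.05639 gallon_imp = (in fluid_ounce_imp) 174.5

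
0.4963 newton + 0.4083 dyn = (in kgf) 0.05061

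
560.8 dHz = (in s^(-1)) 56.08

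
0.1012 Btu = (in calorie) 25.52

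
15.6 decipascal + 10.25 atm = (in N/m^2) 1.039e+06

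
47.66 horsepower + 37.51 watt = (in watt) 3.558e+04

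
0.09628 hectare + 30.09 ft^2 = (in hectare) 0.09656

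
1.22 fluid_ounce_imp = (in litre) 0.03466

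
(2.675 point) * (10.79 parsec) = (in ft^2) 3.382e+15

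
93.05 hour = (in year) 0.01062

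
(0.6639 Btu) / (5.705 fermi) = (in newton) 1.228e+17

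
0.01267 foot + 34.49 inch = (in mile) 0.0005467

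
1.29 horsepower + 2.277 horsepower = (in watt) 2660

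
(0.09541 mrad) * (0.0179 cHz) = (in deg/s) 9.785e-07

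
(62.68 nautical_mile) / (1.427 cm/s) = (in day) 94.15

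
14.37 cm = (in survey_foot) 0.4715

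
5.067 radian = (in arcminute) 1.742e+04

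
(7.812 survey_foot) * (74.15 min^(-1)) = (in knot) 5.72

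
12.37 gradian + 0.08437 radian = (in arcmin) 958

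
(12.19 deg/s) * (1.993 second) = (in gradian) 26.99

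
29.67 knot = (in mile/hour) 34.14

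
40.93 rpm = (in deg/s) 245.6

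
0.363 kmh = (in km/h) 0.363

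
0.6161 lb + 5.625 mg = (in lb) 0.6161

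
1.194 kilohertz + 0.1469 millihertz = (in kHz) 1.194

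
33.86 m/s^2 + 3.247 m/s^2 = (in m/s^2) 37.11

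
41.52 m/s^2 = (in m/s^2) 41.52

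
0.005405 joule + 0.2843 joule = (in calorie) 0.06924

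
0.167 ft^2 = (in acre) 3.834e-06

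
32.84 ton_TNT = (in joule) 1.374e+11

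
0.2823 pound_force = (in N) 1.256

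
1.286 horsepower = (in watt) 959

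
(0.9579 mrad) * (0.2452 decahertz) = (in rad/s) 0.002349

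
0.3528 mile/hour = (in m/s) 0.1577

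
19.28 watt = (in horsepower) 0.02585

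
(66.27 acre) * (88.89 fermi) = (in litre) 2.384e-05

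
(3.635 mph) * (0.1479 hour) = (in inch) 3.406e+04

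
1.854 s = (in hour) 0.000515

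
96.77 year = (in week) 5046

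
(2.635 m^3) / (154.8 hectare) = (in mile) 1.058e-09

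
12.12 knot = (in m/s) 6.235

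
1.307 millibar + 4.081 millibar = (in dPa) 5388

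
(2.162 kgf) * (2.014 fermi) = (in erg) 4.27e-07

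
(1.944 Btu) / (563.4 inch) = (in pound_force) 32.22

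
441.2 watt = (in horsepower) 0.5917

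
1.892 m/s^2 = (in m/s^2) 1.892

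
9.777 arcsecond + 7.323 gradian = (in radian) 0.1151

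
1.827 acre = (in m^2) 7394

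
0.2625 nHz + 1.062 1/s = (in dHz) 10.62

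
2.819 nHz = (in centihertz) 2.819e-07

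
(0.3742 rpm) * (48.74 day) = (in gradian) 1.051e+07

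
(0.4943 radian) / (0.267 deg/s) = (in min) 1.768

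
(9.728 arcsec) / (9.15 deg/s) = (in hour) 8.203e-08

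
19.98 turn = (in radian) 125.5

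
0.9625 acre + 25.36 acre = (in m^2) 1.065e+05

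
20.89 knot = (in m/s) 10.75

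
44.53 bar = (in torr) 3.34e+04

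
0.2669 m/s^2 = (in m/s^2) 0.2669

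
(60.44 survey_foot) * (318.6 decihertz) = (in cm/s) 5.869e+04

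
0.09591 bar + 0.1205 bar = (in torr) 162.3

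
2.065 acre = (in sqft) 8.995e+04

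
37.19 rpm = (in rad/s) 3.895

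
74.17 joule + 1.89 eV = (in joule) 74.17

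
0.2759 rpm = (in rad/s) 0.02889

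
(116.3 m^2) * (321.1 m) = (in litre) 3.734e+07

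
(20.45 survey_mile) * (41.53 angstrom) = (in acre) 3.377e-08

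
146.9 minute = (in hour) 2.448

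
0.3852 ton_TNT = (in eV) 1.006e+28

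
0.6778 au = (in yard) 1.109e+11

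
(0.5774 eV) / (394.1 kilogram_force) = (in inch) 9.424e-22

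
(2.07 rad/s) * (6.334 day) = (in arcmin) 3.894e+09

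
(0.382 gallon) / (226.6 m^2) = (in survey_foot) 2.094e-05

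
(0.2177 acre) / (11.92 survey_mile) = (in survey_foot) 0.1507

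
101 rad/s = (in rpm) 964.5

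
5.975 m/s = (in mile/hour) 13.37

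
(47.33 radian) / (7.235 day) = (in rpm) 0.000723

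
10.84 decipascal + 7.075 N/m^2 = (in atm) 8.052e-05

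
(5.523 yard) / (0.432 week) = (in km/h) 6.959e-05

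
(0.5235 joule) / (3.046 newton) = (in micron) 1.719e+05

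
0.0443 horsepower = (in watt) 33.03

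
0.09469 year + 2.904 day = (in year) 0.1026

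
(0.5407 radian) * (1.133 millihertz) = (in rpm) 0.00585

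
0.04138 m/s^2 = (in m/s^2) 0.04138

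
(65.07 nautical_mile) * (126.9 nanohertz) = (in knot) 0.02973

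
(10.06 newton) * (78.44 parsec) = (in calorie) 5.82e+18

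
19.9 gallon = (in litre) 75.33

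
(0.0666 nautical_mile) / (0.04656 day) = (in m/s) 0.03066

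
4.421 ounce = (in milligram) 1.253e+05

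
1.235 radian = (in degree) 70.76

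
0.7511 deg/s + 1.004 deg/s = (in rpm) 0.2925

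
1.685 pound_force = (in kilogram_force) 0.7643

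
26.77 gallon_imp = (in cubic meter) 0.1217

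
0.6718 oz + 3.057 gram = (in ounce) 0.7796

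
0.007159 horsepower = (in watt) 5.338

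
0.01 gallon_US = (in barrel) 0.0002381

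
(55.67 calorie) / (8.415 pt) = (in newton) 7.846e+04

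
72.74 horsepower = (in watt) 5.424e+04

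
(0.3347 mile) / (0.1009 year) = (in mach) 4.972e-07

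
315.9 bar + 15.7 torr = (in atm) 311.8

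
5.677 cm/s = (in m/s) 0.05677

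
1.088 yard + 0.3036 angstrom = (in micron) 9.949e+05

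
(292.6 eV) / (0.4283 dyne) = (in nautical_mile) 5.91e-15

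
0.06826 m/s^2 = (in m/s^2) 0.06826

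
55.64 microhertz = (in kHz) 5.564e-08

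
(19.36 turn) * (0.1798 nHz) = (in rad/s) 2.187e-08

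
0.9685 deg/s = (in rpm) 0.1614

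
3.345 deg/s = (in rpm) 0.5575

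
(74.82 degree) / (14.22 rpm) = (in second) 0.8769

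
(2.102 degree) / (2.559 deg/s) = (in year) 2.605e-08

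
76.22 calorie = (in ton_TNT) 7.622e-08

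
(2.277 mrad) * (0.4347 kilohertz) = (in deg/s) 56.71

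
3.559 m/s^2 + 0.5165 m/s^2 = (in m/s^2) 4.075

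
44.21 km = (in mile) 27.47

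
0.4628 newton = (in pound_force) 0.104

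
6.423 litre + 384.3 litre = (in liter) 390.7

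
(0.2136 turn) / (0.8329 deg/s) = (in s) 92.32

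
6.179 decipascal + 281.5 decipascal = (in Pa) 28.77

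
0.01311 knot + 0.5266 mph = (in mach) 0.0007112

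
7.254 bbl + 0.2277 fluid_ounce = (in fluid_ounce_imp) 4.059e+04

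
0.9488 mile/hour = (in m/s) 0.4242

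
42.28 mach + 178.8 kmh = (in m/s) 1.445e+04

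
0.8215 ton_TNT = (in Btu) 3.258e+06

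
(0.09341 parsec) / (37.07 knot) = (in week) 2.499e+08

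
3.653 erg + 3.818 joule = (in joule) 3.818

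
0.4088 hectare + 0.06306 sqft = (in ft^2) 4.4e+04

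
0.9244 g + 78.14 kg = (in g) 7.814e+04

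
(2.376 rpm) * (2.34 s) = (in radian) 0.5822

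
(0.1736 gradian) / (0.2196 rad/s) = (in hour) 3.449e-06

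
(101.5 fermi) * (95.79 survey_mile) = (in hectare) 1.565e-12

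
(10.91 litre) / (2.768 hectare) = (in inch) 1.552e-05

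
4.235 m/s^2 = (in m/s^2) 4.235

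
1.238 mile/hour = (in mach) 0.001625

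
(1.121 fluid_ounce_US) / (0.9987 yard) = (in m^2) 3.63e-05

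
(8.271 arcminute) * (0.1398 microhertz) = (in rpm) 3.212e-09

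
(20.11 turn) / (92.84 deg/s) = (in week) 0.0001289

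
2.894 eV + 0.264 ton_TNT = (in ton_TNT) 0.264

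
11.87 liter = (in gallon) 3.136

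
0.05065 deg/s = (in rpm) 0.008442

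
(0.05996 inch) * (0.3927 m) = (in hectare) 5.981e-08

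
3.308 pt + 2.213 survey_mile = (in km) 3.561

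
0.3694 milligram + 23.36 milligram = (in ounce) 0.000837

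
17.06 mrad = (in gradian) 1.086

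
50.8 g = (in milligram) 5.08e+04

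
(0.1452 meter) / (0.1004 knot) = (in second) 2.811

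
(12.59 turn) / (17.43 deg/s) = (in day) 0.00301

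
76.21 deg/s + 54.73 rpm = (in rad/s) 7.061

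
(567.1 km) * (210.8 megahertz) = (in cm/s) 1.195e+16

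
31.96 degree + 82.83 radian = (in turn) 13.27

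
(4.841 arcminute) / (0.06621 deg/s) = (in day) 1.41e-05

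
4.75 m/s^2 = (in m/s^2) 4.75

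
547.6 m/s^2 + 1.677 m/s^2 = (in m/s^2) 549.3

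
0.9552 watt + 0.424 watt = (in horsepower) 0.00185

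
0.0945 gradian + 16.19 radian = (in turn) 2.577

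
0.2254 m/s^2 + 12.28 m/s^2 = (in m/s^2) 12.51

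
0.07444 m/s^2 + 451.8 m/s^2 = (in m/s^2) 451.9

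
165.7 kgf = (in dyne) 1.625e+08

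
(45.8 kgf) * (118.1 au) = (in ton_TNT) 1.897e+06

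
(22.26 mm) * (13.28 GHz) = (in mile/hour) 6.613e+08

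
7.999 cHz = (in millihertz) 79.99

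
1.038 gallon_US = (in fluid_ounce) 132.9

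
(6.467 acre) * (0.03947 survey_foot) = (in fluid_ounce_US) 1.065e+07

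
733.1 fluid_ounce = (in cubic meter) 0.02168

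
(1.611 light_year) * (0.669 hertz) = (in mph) 2.281e+16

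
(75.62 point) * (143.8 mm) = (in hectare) 3.836e-07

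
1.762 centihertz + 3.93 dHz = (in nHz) 4.106e+08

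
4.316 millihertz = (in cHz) 0.4316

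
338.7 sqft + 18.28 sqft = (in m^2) 33.16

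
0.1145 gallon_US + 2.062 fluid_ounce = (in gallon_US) 0.1306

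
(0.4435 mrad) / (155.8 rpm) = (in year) 8.62e-13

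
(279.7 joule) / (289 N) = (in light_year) 1.023e-16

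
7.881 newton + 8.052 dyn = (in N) 7.881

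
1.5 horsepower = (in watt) 1119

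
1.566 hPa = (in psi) 0.02271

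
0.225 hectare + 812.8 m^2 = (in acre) 0.7568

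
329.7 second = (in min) 5.495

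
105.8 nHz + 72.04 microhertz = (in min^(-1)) 0.004329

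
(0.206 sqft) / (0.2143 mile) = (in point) 0.1573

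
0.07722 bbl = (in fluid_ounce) 415.1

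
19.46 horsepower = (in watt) 1.451e+04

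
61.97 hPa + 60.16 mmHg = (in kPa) 14.22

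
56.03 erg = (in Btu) 5.311e-09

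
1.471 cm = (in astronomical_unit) 9.833e-14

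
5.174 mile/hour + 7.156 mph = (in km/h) 19.84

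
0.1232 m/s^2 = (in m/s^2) 0.1232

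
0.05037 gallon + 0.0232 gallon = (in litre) 0.2785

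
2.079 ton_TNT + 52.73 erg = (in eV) 5.429e+28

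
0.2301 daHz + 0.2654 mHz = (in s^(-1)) 2.301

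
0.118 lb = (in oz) 1.888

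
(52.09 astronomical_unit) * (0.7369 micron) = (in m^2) 5.742e+06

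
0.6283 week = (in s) 3.8e+05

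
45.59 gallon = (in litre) 172.6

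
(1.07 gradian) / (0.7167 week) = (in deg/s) 2.222e-06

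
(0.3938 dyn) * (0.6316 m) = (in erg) 24.87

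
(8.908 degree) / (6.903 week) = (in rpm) 3.556e-07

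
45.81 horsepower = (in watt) 3.416e+04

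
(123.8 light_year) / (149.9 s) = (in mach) 2.295e+13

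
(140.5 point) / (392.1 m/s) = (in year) 4.008e-12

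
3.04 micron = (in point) 0.008617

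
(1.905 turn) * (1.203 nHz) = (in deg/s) 8.25e-07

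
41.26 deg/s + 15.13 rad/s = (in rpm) 151.4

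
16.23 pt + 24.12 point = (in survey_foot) 0.0467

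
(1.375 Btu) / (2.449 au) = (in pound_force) 8.902e-10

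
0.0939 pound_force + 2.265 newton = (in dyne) 2.683e+05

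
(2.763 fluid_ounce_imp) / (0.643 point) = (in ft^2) 3.725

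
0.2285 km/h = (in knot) 0.1234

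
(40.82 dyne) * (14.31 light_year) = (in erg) 5.526e+20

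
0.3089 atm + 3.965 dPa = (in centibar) 31.3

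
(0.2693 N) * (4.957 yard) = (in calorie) 0.2917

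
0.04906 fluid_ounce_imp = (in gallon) 0.0003682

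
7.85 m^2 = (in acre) 0.00194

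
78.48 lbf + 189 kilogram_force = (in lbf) 495.2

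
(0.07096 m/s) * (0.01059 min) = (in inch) 1.775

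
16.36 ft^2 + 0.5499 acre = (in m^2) 2227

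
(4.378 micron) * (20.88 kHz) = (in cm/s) 9.141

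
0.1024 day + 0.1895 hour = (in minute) 158.8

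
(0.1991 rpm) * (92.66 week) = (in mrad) 1.168e+09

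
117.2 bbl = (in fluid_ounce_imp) 6.558e+05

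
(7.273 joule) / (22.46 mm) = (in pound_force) 72.8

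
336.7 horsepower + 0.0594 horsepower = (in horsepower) 336.8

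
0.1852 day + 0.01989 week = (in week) 0.04635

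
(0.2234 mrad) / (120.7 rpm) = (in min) 2.946e-07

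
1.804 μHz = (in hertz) 1.804e-06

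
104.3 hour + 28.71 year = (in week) 1498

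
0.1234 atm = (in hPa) 125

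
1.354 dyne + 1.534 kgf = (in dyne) 1.504e+06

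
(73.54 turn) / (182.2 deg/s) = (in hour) 0.04036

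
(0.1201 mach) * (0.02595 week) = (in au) 4.29e-06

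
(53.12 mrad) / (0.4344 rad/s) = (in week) 2.022e-07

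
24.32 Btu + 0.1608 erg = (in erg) 2.566e+11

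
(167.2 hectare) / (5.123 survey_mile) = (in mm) 2.028e+05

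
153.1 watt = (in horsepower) 0.2053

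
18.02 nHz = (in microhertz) 0.01802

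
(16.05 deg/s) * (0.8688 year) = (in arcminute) 2.638e+10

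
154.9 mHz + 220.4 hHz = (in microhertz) 2.204e+10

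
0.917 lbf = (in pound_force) 0.917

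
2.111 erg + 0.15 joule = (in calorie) 0.03585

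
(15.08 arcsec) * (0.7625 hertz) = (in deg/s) 0.003194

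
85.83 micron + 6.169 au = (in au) 6.169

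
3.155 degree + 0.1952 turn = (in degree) 73.43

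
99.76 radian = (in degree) 5716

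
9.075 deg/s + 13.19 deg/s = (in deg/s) 22.27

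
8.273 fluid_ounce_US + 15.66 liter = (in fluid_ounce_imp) 559.8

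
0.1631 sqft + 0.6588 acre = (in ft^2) 2.87e+04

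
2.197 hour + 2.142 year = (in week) 111.7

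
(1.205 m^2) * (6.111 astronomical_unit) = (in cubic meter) 1.102e+12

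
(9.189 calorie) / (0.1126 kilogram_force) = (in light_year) 3.68e-15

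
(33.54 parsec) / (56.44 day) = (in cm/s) 2.122e+13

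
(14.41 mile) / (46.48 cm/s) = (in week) 0.0825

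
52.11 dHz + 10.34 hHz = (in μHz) 1.039e+09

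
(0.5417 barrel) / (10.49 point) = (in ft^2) 250.5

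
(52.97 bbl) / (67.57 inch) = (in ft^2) 52.82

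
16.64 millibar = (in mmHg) 12.48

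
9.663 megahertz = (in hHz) 9.663e+04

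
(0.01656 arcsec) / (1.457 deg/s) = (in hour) 8.77e-10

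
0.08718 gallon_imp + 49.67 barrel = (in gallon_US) 2086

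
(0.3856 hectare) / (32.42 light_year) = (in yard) 1.375e-14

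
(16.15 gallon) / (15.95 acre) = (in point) 0.002685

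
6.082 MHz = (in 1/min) 3.649e+08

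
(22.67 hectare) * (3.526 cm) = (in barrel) 5.028e+04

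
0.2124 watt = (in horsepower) 0.0002848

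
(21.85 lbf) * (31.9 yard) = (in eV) 1.77e+22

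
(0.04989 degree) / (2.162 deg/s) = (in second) 0.02308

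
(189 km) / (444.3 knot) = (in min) 13.78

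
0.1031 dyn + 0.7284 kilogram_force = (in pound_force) 1.606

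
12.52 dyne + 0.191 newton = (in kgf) 0.01949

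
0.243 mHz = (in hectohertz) 2.43e-06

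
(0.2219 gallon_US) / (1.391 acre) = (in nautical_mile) 8.057e-11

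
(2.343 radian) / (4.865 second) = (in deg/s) 27.59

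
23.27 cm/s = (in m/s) 0.2327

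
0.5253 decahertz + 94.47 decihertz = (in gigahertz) 1.47e-08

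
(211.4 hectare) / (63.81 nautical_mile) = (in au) 1.196e-10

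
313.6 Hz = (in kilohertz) 0.3136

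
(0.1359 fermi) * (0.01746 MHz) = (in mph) 5.308e-12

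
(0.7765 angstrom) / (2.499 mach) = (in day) 1.056e-18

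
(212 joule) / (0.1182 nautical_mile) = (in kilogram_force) 0.09875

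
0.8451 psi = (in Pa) 5827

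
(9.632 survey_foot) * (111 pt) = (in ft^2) 1.237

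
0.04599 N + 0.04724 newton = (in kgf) 0.009507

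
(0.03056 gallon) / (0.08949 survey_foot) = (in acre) 1.048e-06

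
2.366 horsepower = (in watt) 1764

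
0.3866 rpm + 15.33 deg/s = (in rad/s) 0.308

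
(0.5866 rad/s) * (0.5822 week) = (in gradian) 1.315e+07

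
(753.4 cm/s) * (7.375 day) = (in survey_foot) 1.575e+07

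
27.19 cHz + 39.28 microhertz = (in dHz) 2.719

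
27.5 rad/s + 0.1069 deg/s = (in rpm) 262.6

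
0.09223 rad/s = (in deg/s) 5.284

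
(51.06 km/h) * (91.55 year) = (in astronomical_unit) 0.2737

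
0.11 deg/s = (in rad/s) 0.00192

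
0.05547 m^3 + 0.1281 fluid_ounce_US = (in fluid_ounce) 1876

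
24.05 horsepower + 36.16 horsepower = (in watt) 4.49e+04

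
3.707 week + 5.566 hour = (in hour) 628.3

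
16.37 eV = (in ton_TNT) 6.269e-28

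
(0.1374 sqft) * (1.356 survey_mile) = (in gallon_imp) 6128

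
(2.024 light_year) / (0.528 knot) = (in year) 2.235e+09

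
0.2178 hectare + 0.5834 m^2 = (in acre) 0.5383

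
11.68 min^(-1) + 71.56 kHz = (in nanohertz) 7.156e+13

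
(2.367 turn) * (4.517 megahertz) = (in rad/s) 6.718e+07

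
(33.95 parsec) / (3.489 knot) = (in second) 5.836e+17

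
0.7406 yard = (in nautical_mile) 0.0003657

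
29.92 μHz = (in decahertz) 2.992e-06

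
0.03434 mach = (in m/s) 11.69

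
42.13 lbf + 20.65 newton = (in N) 208.1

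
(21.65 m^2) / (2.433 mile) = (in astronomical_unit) 3.696e-14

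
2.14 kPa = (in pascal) 2140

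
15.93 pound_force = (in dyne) 7.086e+06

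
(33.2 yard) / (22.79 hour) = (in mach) 1.087e-06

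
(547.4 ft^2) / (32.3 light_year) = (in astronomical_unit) 1.112e-27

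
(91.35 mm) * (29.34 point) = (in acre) 2.336e-07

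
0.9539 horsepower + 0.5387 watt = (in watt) 711.9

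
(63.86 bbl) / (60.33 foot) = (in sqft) 5.943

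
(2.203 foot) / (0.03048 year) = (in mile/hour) 1.563e-06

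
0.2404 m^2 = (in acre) 5.94e-05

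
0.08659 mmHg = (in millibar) 0.1154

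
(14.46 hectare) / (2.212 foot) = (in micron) 2.145e+11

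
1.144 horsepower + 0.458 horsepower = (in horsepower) 1.602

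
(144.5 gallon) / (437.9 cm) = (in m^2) 0.1249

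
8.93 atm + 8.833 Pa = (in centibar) 904.8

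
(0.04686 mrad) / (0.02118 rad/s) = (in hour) 6.146e-07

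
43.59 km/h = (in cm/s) 1211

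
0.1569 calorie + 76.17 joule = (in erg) 7.683e+08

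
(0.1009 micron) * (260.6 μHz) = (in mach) 7.722e-14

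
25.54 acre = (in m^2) 1.034e+05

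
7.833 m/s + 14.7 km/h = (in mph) 26.66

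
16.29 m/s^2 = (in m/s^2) 16.29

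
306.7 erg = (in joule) 3.067e-05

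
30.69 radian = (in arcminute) 1.055e+05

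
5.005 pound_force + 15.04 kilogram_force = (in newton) 169.8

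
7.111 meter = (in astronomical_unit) 4.753e-11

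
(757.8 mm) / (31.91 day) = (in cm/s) 2.749e-05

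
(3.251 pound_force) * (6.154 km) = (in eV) 5.555e+23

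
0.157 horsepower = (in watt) 117.1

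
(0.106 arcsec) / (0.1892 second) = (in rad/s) 2.716e-06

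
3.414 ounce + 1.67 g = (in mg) 9.846e+04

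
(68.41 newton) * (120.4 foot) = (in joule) 2511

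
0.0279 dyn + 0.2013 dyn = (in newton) 2.292e-06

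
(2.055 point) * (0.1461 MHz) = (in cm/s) 1.059e+04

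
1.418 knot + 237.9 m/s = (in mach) 0.7008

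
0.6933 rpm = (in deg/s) 4.16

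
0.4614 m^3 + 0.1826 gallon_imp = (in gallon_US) 122.1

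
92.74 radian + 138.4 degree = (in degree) 5452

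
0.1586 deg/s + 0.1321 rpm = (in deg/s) 0.9512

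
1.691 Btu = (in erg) 1.784e+10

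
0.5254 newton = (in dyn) 5.254e+04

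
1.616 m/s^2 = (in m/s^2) 1.616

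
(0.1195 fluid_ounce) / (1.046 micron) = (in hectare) 0.0003379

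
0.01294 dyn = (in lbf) 2.909e-08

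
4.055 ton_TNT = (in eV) 1.059e+29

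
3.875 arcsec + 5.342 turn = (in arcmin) 1.154e+05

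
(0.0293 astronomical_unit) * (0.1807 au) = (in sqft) 1.275e+21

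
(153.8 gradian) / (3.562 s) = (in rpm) 6.477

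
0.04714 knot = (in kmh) 0.0873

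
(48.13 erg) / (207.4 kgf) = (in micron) 0.002366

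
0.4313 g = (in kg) 0.0004313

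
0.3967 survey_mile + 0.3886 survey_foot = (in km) 0.6385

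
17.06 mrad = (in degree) 0.9775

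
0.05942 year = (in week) 3.098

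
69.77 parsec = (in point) 6.103e+21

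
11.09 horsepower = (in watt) 8270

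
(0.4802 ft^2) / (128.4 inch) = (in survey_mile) 8.5e-06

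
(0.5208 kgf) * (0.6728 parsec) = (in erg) 1.06e+24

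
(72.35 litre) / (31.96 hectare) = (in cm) 2.264e-05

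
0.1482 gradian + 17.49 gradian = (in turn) 0.0441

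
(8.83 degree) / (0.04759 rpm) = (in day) 0.0003579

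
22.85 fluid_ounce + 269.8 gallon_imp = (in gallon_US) 324.2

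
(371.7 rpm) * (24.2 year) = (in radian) 2.971e+10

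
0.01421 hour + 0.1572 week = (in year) 0.003016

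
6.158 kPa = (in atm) 0.06077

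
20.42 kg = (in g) 2.042e+04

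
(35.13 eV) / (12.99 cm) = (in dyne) 4.333e-12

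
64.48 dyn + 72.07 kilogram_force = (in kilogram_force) 72.07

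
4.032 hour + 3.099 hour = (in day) 0.2971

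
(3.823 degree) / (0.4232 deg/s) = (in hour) 0.002509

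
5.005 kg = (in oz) 176.5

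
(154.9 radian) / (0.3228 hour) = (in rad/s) 0.1333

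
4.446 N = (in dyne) 4.446e+05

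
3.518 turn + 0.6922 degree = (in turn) 3.52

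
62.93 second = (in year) 1.995e-06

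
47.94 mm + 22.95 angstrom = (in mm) 47.94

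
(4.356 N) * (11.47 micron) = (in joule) 4.996e-05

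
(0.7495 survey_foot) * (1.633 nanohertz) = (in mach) 1.096e-12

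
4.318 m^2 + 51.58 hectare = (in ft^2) 5.552e+06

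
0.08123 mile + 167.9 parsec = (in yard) 5.666e+18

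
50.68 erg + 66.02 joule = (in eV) 4.121e+20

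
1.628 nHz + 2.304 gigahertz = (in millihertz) 2.304e+12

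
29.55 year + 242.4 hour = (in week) 1542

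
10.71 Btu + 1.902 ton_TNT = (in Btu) 7.543e+06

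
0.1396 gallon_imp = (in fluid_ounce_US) 21.46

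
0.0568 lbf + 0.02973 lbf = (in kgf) 0.03925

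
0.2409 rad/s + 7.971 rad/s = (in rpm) 78.42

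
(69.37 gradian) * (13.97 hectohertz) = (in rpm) 1.454e+04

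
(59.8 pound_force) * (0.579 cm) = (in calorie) 0.3681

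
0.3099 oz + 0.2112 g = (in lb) 0.01983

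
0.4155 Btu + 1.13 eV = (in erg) 4.384e+09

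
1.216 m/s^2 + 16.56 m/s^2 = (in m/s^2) 17.78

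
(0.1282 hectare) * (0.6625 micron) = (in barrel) 0.005342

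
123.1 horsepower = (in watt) 9.18e+04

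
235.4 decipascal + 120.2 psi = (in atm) 8.179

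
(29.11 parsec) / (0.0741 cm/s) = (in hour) 3.367e+17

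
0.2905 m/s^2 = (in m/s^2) 0.2905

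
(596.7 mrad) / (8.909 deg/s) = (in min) 0.06396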